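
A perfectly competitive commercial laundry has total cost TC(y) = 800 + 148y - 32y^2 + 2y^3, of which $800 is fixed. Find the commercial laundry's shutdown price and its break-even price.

Shutdown price = $20; break-even price = $108

Shutdown price = min AVC. AVC = 148 - 32y + 2y^2, with vertex at y = 8 and minimum $20.
ATC = 800/y + 148 - 32y + 2y^2. Setting dATC/dy = −800/y^2 − 32 + 4y = 0 gives y = 10 (since 4·10^3 − 32·10^2 = 800).
min ATC = 800/10 + 148 − 32·10 + 2·10^2 = $108. That is the break-even price.
For $20 ≤ P < $108 the firm produces at a loss; below $20 it shuts down.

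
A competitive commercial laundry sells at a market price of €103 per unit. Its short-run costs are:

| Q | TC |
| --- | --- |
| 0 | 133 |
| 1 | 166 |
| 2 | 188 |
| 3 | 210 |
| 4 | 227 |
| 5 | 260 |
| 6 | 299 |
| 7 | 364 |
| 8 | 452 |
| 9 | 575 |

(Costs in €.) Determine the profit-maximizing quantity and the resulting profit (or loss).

Compute π = P·Q − TC at each output: Q=0: -133; Q=1: -63; Q=2: 18; Q=3: 99; Q=4: 185; Q=5: 255; Q=6: 319; Q=7: 357; Q=8: 372; Q=9: 352.
Profit is maximized at Q = 8. AVC there is 319/8 = €39.88 ≤ P, so producing beats shutting down (which would give -€133).

Q = 8; profit = €372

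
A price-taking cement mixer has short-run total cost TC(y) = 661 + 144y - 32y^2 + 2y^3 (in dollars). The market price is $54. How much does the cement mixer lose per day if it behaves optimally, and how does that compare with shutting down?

AVC = 144 - 32y + 2y^2 has its minimum $16 at y = 8; price $54 clears that bar, so the firm operates.
MC = 144 - 64y + 6y^2. Setting P = MC and taking the root on the rising branch gives y* = 9.
TR = 54·9 = 486. TC = 661 + 162 = 823. Profit = 486 − 823 = -$337.
By producing, the firm covers all variable cost plus $324 of fixed cost; shutting down would lose the full $661.

Profit = -$337 at y = 9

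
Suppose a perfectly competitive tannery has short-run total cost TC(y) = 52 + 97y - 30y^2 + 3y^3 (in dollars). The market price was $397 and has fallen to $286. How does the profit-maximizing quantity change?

AVC = 97 - 30y + 3y^2, minimized at y = 5 where min AVC = $22. MC = 97 - 60y + 9y^2.
With P = $397 above the shutdown price, P = MC gives y = 10.
At P = $286 ≥ min AVC, set P = MC: y = 9. The firm stays open but cuts output.

Output falls from 10 to 9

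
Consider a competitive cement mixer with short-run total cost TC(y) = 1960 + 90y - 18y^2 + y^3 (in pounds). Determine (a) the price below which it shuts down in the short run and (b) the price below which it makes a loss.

Shutdown price = min AVC. AVC = 90 - 18y + y^2, with vertex at y = 9 and minimum £9.
ATC = 1960/y + 90 - 18y + y^2. Setting dATC/dy = −1960/y^2 − 18 + 2y = 0 gives y = 14 (since 2·14^3 − 18·14^2 = 1960).
min ATC = 1960/14 + 90 − 18·14 + 14^2 = £174. That is the break-even price.
Between these two prices the firm operates at a loss; above £174 it earns a profit.

Shutdown price = £9; break-even price = £174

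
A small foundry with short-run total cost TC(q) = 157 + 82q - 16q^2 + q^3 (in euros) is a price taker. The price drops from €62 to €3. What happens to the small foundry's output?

Output falls from 10 to 0 (the firm shuts down)

MC = 82 - 32q + 3q^2; the shutdown threshold is min AVC = €18 (at q = 8).
At P = €62 ≥ min AVC, set P = MC on the rising branch: q = 10.
At P = €3 < min AVC = €18, price no longer covers variable cost at any output, so the firm shuts down: q = 0.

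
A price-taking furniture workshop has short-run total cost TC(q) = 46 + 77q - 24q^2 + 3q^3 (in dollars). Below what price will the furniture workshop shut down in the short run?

Short-run supply begins at min AVC. From VC = 77q - 24q^2 + 3q^3, AVC = 77 - 24q + 3q^2.
At the minimum of AVC, MC = AVC. MC = 77 - 48q + 9q^2; setting MC = AVC gives 6q^2 - 24q = 0, so q = 4. min AVC = 29.
So the shutdown price is $29.

$29 per unit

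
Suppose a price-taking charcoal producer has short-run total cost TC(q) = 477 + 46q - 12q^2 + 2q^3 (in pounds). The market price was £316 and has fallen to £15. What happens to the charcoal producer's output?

Output falls from 9 to 0 (the firm shuts down)

MC = 46 - 24q + 6q^2; the shutdown threshold is min AVC = £28 (at q = 3).
With P = £316 above the shutdown price, P = MC gives q = 9.
At P = £15 < min AVC = £28, price no longer covers variable cost at any output, so the firm shuts down: q = 0.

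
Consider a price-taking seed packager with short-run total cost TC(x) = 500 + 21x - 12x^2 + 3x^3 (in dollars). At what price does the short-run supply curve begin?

$9 per unit

The shutdown price is the minimum of AVC. VC = 21x - 12x^2 + 3x^3, so AVC = 21 - 12x + 3x^2.
dAVC/dx = -12 + 6x = 0 gives x = 2. min AVC = 21 - 12·2 + 3·2^2 = 9.
The firm shuts down for any P below $9.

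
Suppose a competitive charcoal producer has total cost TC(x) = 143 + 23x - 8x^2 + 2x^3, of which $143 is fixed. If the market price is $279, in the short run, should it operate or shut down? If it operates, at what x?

Produce at x = 8

Variable cost is VC = 23x - 8x^2 + 2x^3, so AVC = VC/x = 23 - 8x + 2x^2 and MC = dTC/dx = 23 - 16x + 6x^2.
AVC is minimized where dAVC/dx = -8 + 4x = 0, at x = 2; min AVC = 23 - 8·2 + 2·2^2 = $15.
Because $279 ≥ $15, revenue can cover variable cost; the firm operates.
P = MC gives -256 - 16x + 6x^2 = 0, with roots -16/3 and 8. Take the larger (rising MC): x* = 8.
Check: AVC at x = 8 is $87 ≤ P, so revenue covers variable cost.
Profit = P·x − TC = 279·8 − 839 = $1393.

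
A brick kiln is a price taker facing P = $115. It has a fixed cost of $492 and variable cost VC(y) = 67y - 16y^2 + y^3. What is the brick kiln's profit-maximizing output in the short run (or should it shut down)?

From TC, MC = TC'(y) = 67 - 32y + 3y^2 and AVC = VC/y = 67 - 16y + y^2.
The AVC parabola has its vertex at y = 16/2 = 8, where AVC = 67 - 16·8 + 8^2 = $3.
P = $115 exceeds min AVC = $3, so the firm stays open.
P = MC gives -48 - 32y + 3y^2 = 0, with roots -4/3 and 12. Take the larger (rising MC): y* = 12.
Check: AVC at y = 12 is $19 ≤ P, so revenue covers variable cost.
Profit = P·y − TC = 115·12 − 720 = $660.

Produce at y = 12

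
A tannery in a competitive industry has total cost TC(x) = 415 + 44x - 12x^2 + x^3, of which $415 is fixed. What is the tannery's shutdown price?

$8 per unit

The shutdown price is the minimum of AVC. VC = 44x - 12x^2 + x^3, so AVC = 44 - 12x + x^2.
At the minimum of AVC, MC = AVC. MC = 44 - 24x + 3x^2; setting MC = AVC gives 2x^2 - 12x = 0, so x = 6. min AVC = 8.
For P < $8 the firm produces nothing.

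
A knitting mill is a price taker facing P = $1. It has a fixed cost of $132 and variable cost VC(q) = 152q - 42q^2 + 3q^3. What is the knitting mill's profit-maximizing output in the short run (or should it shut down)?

Strip out fixed cost: VC = 152q - 42q^2 + 3q^3. Then AVC = 152 - 42q + 3q^2 and MC = 152 - 84q + 9q^2.
AVC hits its minimum where MC = AVC, at q = 7, giving min AVC = 152 - 42·7 + 3·7^2 = $5.
Since P = $1 < min AVC = $5, price fails to cover variable cost at any output.
Best response: produce nothing and absorb the $132 fixed cost.

Shut down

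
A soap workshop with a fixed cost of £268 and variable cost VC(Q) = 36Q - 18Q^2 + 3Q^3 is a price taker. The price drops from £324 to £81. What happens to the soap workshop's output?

MC = 36 - 36Q + 9Q^2; the shutdown threshold is min AVC = £9 (at Q = 3).
With P = £324 above the shutdown price, P = MC gives Q = 8.
At P = £81 ≥ min AVC, set P = MC: Q = 5. The firm stays open but cuts output.

Output falls from 8 to 5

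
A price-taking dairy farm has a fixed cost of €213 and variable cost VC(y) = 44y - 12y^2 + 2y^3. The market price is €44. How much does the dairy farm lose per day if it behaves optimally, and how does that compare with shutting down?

AVC = 44 - 12y + 2y^2; min AVC = €26 at y = 3. Since P = €44 ≥ min AVC, the firm produces.
With MC = 44 - 24y + 6y^2, P = MC on the upward-sloping part at y* = 4.
TR = 44·4 = 176. TC = 213 + 112 = 325. Profit = 176 − 325 = -€149.
Shutting down would mean losing the fixed cost of €213, so operating at a loss of €149 is better by €64.

Profit = -€149 at y = 4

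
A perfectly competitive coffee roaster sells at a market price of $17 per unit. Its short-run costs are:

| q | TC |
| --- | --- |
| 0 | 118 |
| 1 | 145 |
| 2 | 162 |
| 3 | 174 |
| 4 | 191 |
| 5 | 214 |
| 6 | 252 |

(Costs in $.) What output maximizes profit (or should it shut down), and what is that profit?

q = 0 (shut down); profit = -$118

Tabulate TR − TC: q=0: -118; q=1: -128; q=2: -128; q=3: -123; q=4: -123; q=5: -129; q=6: -150.
Profit is highest at q = 0. Equivalently, the lowest AVC in the table is 73/4 ≈ $18.25 at q = 4, and P = $17 falls below it — price never covers variable cost, so the firm shuts down and loses only its fixed cost.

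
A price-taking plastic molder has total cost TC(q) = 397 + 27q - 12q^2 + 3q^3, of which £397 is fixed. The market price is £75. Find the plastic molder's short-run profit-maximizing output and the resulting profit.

Profit = -£205 at q = 4

AVC = 27 - 12q + 3q^2; min AVC = £15 at q = 2. Since P = £75 ≥ min AVC, the firm produces.
With MC = 27 - 24q + 9q^2, P = MC on the upward-sloping part at q* = 4.
TR = 75·4 = 300. TC = 397 + 108 = 505. Profit = 300 − 505 = -£205.
By producing, the firm covers all variable cost plus £192 of fixed cost; shutting down would lose the full £397.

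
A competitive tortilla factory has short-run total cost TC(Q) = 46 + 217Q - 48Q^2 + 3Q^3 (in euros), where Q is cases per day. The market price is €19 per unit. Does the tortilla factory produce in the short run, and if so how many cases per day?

Shut down

Strip out fixed cost: VC = 217Q - 48Q^2 + 3Q^3. Then AVC = 217 - 48Q + 3Q^2 and MC = 217 - 96Q + 9Q^2.
AVC hits its minimum where MC = AVC, at Q = 8, giving min AVC = 217 - 48·8 + 3·8^2 = €25.
With P < min AVC (€19 < €25), every unit sold adds to the loss.
Shutting down limits the loss to fixed cost, €46.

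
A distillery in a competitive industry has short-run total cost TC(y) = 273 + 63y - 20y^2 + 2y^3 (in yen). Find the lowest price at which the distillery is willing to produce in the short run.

¥13 per unit

The shutdown price is the minimum of AVC. VC = 63y - 20y^2 + 2y^3, so AVC = 63 - 20y + 2y^2.
At the minimum of AVC, MC = AVC. MC = 63 - 40y + 6y^2; setting MC = AVC gives 4y^2 - 20y = 0, so y = 5. min AVC = 13.
For P < ¥13 the firm produces nothing.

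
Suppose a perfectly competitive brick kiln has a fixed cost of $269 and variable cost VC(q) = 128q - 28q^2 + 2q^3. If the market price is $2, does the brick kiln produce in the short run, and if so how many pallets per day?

Shut down

Variable cost is VC = 128q - 28q^2 + 2q^3, so AVC = VC/q = 128 - 28q + 2q^2 and MC = dTC/dq = 128 - 56q + 6q^2.
AVC hits its minimum where MC = AVC, at q = 7, giving min AVC = 128 - 28·7 + 2·7^2 = $30.
With P < min AVC ($2 < $30), every unit sold adds to the loss.
The firm minimizes its loss by shutting down and losing only its fixed cost of $269.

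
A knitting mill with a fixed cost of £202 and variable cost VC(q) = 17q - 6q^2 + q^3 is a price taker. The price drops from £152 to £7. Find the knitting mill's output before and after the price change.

AVC = 17 - 6q + q^2, minimized at q = 3 where min AVC = £8. MC = 17 - 12q + 3q^2.
At P = £152 ≥ min AVC, set P = MC on the rising branch: q = 9.
At P = £7 < min AVC = £8, price no longer covers variable cost at any output, so the firm shuts down: q = 0.

Output falls from 9 to 0 (the firm shuts down)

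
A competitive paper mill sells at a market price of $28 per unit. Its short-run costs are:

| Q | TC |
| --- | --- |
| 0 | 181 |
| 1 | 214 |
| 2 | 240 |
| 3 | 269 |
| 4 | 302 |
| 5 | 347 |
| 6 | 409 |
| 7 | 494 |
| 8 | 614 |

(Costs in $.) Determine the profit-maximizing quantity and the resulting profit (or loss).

Q = 0 (shut down); profit = -$181

Compute π = P·Q − TC at each output: Q=0: -181; Q=1: -186; Q=2: -184; Q=3: -185; Q=4: -190; Q=5: -207; Q=6: -241; Q=7: -298; Q=8: -390.
Profit is highest at Q = 0. Equivalently, the lowest AVC in the table is 88/3 ≈ $29.33 at Q = 3, and P = $28 falls below it — price never covers variable cost, so the firm shuts down and loses only its fixed cost.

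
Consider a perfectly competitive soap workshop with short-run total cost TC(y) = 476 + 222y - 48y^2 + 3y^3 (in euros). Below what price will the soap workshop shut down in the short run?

The firm shuts down when price falls below the minimum of average variable cost. AVC = VC/y = 222 - 48y + 3y^2.
At the minimum of AVC, MC = AVC. MC = 222 - 96y + 9y^2; setting MC = AVC gives 6y^2 - 48y = 0, so y = 8. min AVC = 30.
So the shutdown price is €30.

€30 per unit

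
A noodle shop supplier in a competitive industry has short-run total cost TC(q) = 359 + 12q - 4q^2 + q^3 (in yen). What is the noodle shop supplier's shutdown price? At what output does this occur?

Short-run supply begins at min AVC. From VC = 12q - 4q^2 + q^3, AVC = 12 - 4q + q^2.
dAVC/dq = -4 + 2q = 0 gives q = 2. min AVC = 12 - 4·2 + 2^2 = 8.
So the shutdown price is ¥8.

¥8 per unit, at q = 2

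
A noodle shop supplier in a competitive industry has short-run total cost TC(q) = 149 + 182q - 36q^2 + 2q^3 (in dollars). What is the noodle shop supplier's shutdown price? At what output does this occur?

$20 per unit, at q = 9

Short-run supply begins at min AVC. From VC = 182q - 36q^2 + 2q^3, AVC = 182 - 36q + 2q^2.
dAVC/dq = -36 + 4q = 0 gives q = 9. min AVC = 182 - 36·9 + 2·9^2 = 20.
So the shutdown price is $20.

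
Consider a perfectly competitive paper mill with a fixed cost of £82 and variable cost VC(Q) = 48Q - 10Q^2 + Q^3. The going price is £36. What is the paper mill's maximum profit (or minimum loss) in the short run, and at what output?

AVC = 48 - 10Q + Q^2 has its minimum £23 at Q = 5; price £36 clears that bar, so the firm operates.
With MC = 48 - 20Q + 3Q^2, P = MC on the upward-sloping part at Q* = 6.
TR = 36·6 = 216. TC = 82 + 144 = 226. Profit = 216 − 226 = -£10.
Shutting down would mean losing the fixed cost of £82, so operating at a loss of £10 is better by £72.

Profit = -£10 at Q = 6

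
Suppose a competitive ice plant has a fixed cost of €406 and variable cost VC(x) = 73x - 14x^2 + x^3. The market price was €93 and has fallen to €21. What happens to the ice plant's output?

AVC = 73 - 14x + x^2, minimized at x = 7 where min AVC = €24. MC = 73 - 28x + 3x^2.
At P = €93 ≥ min AVC, set P = MC on the rising branch: x = 10.
At P = €21 < min AVC = €24, price no longer covers variable cost at any output, so the firm shuts down: x = 0.

Output falls from 10 to 0 (the firm shuts down)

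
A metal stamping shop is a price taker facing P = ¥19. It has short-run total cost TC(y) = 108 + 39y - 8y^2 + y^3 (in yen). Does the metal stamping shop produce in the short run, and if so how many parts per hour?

Variable cost is VC = 39y - 8y^2 + y^3, so AVC = VC/y = 39 - 8y + y^2 and MC = dTC/dy = 39 - 16y + 3y^2.
AVC is minimized where dAVC/dy = -8 + 2y = 0, at y = 4; min AVC = 39 - 8·4 + 4^2 = ¥23.
With P < min AVC (¥19 < ¥23), every unit sold adds to the loss.
Best response: produce nothing and absorb the ¥108 fixed cost.

Shut down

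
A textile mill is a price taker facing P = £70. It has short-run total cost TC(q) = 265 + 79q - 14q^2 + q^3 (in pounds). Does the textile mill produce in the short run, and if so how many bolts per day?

Produce at q = 9

Strip out fixed cost: VC = 79q - 14q^2 + q^3. Then AVC = 79 - 14q + q^2 and MC = 79 - 28q + 3q^2.
The AVC parabola has its vertex at q = 14/2 = 7, where AVC = 79 - 14·7 + 7^2 = £30.
P = £70 exceeds min AVC = £30, so the firm stays open.
Solving P = MC: 9 - 28q + 3q^2 = 0 ⇒ q = 1/3 or 9. On the upward-sloping branch, q* = 9.
Check: AVC at q = 9 is £34 ≤ P, so revenue covers variable cost.
Profit = P·q − TC = 70·9 − 571 = £59.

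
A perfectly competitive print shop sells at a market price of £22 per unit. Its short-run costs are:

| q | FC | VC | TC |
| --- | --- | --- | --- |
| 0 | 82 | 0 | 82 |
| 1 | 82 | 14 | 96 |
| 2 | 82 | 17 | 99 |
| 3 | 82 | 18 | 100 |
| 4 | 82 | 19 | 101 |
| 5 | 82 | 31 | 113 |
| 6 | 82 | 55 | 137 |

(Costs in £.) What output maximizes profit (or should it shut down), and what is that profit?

q = 5; profit = -£3

Tabulate TR − TC: q=0: -82; q=1: -74; q=2: -55; q=3: -34; q=4: -13; q=5: -3; q=6: -5.
Profit is maximized at q = 5. AVC there is 31/5 = £6.20 ≤ P, so producing beats shutting down (which would give -£82).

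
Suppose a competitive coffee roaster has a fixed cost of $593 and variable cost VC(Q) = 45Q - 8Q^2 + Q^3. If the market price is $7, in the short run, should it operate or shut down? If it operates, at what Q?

Variable cost is VC = 45Q - 8Q^2 + Q^3, so AVC = VC/Q = 45 - 8Q + Q^2 and MC = dTC/dQ = 45 - 16Q + 3Q^2.
The AVC parabola has its vertex at Q = 8/2 = 4, where AVC = 45 - 8·4 + 4^2 = $29.
P = $7 lies below min AVC = $29; no output level covers variable cost.
Best response: produce nothing and absorb the $593 fixed cost.

Shut down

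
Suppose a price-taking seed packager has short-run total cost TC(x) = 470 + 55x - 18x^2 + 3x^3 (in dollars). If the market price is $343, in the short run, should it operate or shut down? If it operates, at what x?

Produce at x = 8

From TC, MC = TC'(x) = 55 - 36x + 9x^2 and AVC = VC/x = 55 - 18x + 3x^2.
The AVC parabola has its vertex at x = 18/6 = 3, where AVC = 55 - 18·3 + 3·3^2 = $28.
Since P = $343 ≥ min AVC = $28, price covers variable cost and the firm should produce.
Set P = MC: 343 = 55 - 36x + 9x^2 → -288 - 36x + 9x^2 = 0. The roots are x = -4 and x = 8; the profit-maximizing output is on the rising part of MC, so x* = 8.
Check: AVC at x = 8 is $103 ≤ P, so revenue covers variable cost.
Profit = P·x − TC = 343·8 − 1294 = $1450.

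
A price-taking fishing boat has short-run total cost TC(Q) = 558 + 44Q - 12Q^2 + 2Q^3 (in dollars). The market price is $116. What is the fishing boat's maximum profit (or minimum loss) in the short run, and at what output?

Profit = -$126 at Q = 6

AVC = 44 - 12Q + 2Q^2; min AVC = $26 at Q = 3. Since P = $116 ≥ min AVC, the firm produces.
MC = 44 - 24Q + 6Q^2. Setting P = MC and taking the root on the rising branch gives Q* = 6.
TR = 116·6 = 696. TC = 558 + 264 = 822. Profit = 696 − 822 = -$126.
By producing, the firm covers all variable cost plus $432 of fixed cost; shutting down would lose the full $558.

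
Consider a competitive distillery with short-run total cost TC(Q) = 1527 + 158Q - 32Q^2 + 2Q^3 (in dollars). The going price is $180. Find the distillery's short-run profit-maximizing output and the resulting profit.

Profit = -$75 at Q = 11

AVC = 158 - 32Q + 2Q^2; min AVC = $30 at Q = 8. Since P = $180 ≥ min AVC, the firm produces.
MC = 158 - 64Q + 6Q^2. Setting P = MC and taking the root on the rising branch gives Q* = 11.
TR = 180·11 = 1980. TC = 1527 + 528 = 2055. Profit = 1980 − 2055 = -$75.
Shutting down would mean losing the fixed cost of $1527, so operating at a loss of $75 is better by $1452.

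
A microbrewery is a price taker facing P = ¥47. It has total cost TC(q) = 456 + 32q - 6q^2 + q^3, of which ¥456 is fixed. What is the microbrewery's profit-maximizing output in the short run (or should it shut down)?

Variable cost is VC = 32q - 6q^2 + q^3, so AVC = VC/q = 32 - 6q + q^2 and MC = dTC/dq = 32 - 12q + 3q^2.
The AVC parabola has its vertex at q = 6/2 = 3, where AVC = 32 - 6·3 + 3^2 = ¥23.
Since P = ¥47 ≥ min AVC = ¥23, price covers variable cost and the firm should produce.
P = MC gives -15 - 12q + 3q^2 = 0, with roots -1 and 5. Take the larger (rising MC): q* = 5.
Check: AVC at q = 5 is ¥27 ≤ P, so revenue covers variable cost.
Profit = P·q − TC = 47·5 − 591 = -¥356, a loss, but smaller than the ¥456 fixed cost the firm would lose by shutting down.

Produce at q = 5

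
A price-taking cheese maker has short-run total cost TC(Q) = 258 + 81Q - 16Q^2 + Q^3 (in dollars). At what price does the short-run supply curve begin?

$17 per unit

Short-run supply begins at min AVC. From VC = 81Q - 16Q^2 + Q^3, AVC = 81 - 16Q + Q^2.
dAVC/dQ = -16 + 2Q = 0 gives Q = 8. min AVC = 81 - 16·8 + 8^2 = 17.
So the shutdown price is $17.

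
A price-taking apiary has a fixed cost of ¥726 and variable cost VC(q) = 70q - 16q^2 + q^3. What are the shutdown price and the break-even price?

AVC = 70 - 16q + q^2; minimized at q = 8, giving min AVC = ¥6. That is the shutdown price.
ATC = 726/q + 70 - 16q + q^2. Setting dATC/dq = −726/q^2 − 16 + 2q = 0 gives q = 11 (since 2·11^3 − 16·11^2 = 726).
min ATC = 726/11 + 70 − 16·11 + 11^2 = ¥81. That is the break-even price.
For ¥6 ≤ P < ¥81 the firm produces at a loss; below ¥6 it shuts down.

Shutdown price = ¥6; break-even price = ¥81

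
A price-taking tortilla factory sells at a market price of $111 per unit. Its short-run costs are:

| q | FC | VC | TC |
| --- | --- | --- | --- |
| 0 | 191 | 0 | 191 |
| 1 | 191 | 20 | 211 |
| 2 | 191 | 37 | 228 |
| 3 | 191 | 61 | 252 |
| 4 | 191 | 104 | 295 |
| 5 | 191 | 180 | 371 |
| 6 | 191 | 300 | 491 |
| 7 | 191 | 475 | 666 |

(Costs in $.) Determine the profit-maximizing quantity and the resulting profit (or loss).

Profit at each row (π = 111q − TC): q=0: -191; q=1: -100; q=2: -6; q=3: 81; q=4: 149; q=5: 184; q=6: 175; q=7: 111.
Profit is maximized at q = 5. AVC there is 180/5 = $36 ≤ P, so producing beats shutting down (which would give -$191).

q = 5; profit = $184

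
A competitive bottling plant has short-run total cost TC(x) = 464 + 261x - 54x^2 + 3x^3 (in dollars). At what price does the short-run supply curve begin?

The shutdown price is the minimum of AVC. VC = 261x - 54x^2 + 3x^3, so AVC = 261 - 54x + 3x^2.
dAVC/dx = -54 + 6x = 0 gives x = 9. min AVC = 261 - 54·9 + 3·9^2 = 18.
For P < $18 the firm produces nothing.

$18 per unit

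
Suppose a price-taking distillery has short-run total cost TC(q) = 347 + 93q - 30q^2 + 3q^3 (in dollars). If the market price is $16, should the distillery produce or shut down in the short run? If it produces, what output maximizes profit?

Strip out fixed cost: VC = 93q - 30q^2 + 3q^3. Then AVC = 93 - 30q + 3q^2 and MC = 93 - 60q + 9q^2.
AVC is minimized where dAVC/dq = -30 + 6q = 0, at q = 5; min AVC = 93 - 30·5 + 3·5^2 = $18.
Since P = $16 < min AVC = $18, price fails to cover variable cost at any output.
Best response: produce nothing and absorb the $347 fixed cost.

Shut down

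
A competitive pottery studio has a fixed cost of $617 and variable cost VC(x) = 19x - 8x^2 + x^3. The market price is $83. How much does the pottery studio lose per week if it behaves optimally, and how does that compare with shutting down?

AVC = 19 - 8x + x^2 has its minimum $3 at x = 4; price $83 clears that bar, so the firm operates.
MC = 19 - 16x + 3x^2. Setting P = MC and taking the root on the rising branch gives x* = 8.
TR = 83·8 = 664. TC = 617 + 152 = 769. Profit = 664 − 769 = -$105.
By producing, the firm covers all variable cost plus $512 of fixed cost; shutting down would lose the full $617.

Profit = -$105 at x = 8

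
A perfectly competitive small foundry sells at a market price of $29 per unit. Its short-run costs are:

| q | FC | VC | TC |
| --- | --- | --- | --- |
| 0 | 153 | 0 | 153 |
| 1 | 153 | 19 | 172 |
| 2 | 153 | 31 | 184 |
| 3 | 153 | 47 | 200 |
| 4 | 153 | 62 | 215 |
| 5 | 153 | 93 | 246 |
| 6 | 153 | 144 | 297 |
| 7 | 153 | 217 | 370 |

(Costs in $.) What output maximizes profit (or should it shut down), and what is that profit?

q = 4; profit = -$99

Tabulate TR − TC: q=0: -153; q=1: -143; q=2: -126; q=3: -113; q=4: -99; q=5: -101; q=6: -123; q=7: -167.
Profit is maximized at q = 4. AVC there is 62/4 = $15.50 ≤ P, so producing beats shutting down (which would give -$153).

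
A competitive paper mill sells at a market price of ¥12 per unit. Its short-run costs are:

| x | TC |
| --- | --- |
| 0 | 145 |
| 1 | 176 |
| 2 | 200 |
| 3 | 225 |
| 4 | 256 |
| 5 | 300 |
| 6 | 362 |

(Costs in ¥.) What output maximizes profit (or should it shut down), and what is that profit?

x = 0 (shut down); profit = -¥145

Compute π = P·x − TC at each output: x=0: -145; x=1: -164; x=2: -176; x=3: -189; x=4: -208; x=5: -240; x=6: -290.
Profit is highest at x = 0. Equivalently, the lowest AVC in the table is 80/3 ≈ ¥26.67 at x = 3, and P = ¥12 falls below it — price never covers variable cost, so the firm shuts down and loses only its fixed cost.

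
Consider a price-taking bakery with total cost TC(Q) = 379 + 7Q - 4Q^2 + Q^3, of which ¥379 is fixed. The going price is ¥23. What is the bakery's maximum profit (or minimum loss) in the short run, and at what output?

Profit = -¥315 at Q = 4

AVC = 7 - 4Q + Q^2; min AVC = ¥3 at Q = 2. Since P = ¥23 ≥ min AVC, the firm produces.
MC = 7 - 8Q + 3Q^2. Setting P = MC and taking the root on the rising branch gives Q* = 4.
TR = 23·4 = 92. TC = 379 + 28 = 407. Profit = 92 − 407 = -¥315.
By producing, the firm covers all variable cost plus ¥64 of fixed cost; shutting down would lose the full ¥379.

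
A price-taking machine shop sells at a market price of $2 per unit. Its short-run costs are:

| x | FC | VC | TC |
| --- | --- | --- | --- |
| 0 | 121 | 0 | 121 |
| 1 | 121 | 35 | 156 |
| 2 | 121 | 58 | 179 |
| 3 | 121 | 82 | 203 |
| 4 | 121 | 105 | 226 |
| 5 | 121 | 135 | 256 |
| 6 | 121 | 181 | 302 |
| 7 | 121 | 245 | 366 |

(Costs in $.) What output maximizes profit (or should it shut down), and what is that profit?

x = 0 (shut down); profit = -$121

Profit at each row (π = 2x − TC): x=0: -121; x=1: -154; x=2: -175; x=3: -197; x=4: -218; x=5: -246; x=6: -290; x=7: -352.
Profit is highest at x = 0. Equivalently, the lowest AVC in the table is 105/4 ≈ $26.25 at x = 4, and P = $2 falls below it — price never covers variable cost, so the firm shuts down and loses only its fixed cost.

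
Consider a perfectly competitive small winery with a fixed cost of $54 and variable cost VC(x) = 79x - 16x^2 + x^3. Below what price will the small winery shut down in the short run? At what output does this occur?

The firm shuts down when price falls below the minimum of average variable cost. AVC = VC/x = 79 - 16x + x^2.
At the minimum of AVC, MC = AVC. MC = 79 - 32x + 3x^2; setting MC = AVC gives 2x^2 - 16x = 0, so x = 8. min AVC = 15.
So the shutdown price is $15.

$15 per unit, at x = 8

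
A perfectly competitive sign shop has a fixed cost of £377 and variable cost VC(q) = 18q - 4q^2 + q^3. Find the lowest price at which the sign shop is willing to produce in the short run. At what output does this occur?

£14 per unit, at q = 2

The shutdown price is the minimum of AVC. VC = 18q - 4q^2 + q^3, so AVC = 18 - 4q + q^2.
dAVC/dq = -4 + 2q = 0 gives q = 2. min AVC = 18 - 4·2 + 2^2 = 14.
For P < £14 the firm produces nothing.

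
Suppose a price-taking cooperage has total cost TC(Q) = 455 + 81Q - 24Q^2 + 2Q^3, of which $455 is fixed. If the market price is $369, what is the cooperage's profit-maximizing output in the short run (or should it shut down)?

Produce at Q = 12

Variable cost is VC = 81Q - 24Q^2 + 2Q^3, so AVC = VC/Q = 81 - 24Q + 2Q^2 and MC = dTC/dQ = 81 - 48Q + 6Q^2.
AVC is minimized where dAVC/dQ = -24 + 4Q = 0, at Q = 6; min AVC = 81 - 24·6 + 2·6^2 = $9.
P = $369 exceeds min AVC = $9, so the firm stays open.
Set P = MC: 369 = 81 - 48Q + 6Q^2 → -288 - 48Q + 6Q^2 = 0. The roots are Q = -4 and Q = 12; the profit-maximizing output is on the rising part of MC, so Q* = 12.
Check: AVC at Q = 12 is $81 ≤ P, so revenue covers variable cost.
Profit = P·Q − TC = 369·12 − 1427 = $3001.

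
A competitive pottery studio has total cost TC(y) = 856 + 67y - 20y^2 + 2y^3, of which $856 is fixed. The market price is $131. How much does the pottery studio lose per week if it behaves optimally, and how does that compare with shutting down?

Profit = -$88 at y = 8

AVC = 67 - 20y + 2y^2 has its minimum $17 at y = 5; price $131 clears that bar, so the firm operates.
MC = 67 - 40y + 6y^2. Setting P = MC and taking the root on the rising branch gives y* = 8.
TR = 131·8 = 1048. TC = 856 + 280 = 1136. Profit = 1048 − 1136 = -$88.
By producing, the firm covers all variable cost plus $768 of fixed cost; shutting down would lose the full $856.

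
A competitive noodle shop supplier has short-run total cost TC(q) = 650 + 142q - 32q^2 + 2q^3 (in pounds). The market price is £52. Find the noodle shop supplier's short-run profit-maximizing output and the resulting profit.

Profit = -£326 at q = 9

AVC = 142 - 32q + 2q^2 has its minimum £14 at q = 8; price £52 clears that bar, so the firm operates.
MC = 142 - 64q + 6q^2. Setting P = MC and taking the root on the rising branch gives q* = 9.
TR = 52·9 = 468. TC = 650 + 144 = 794. Profit = 468 − 794 = -£326.
That loss of £326 beats the £650 the firm would lose by shutting down; producing recovers £324 of fixed cost.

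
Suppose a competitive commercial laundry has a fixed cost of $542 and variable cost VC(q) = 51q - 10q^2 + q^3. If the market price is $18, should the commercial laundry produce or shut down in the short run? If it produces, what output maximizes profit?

Shut down

Variable cost is VC = 51q - 10q^2 + q^3, so AVC = VC/q = 51 - 10q + q^2 and MC = dTC/dq = 51 - 20q + 3q^2.
AVC is minimized where dAVC/dq = -10 + 2q = 0, at q = 5; min AVC = 51 - 10·5 + 5^2 = $26.
Since P = $18 < min AVC = $26, price fails to cover variable cost at any output.
Shutting down limits the loss to fixed cost, $542.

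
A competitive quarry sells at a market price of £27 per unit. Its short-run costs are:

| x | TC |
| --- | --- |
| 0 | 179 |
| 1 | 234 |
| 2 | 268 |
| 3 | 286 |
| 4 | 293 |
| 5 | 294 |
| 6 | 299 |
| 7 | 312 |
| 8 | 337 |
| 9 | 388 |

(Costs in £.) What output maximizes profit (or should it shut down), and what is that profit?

x = 8; profit = -£121

Tabulate TR − TC: x=0: -179; x=1: -207; x=2: -214; x=3: -205; x=4: -185; x=5: -159; x=6: -137; x=7: -123; x=8: -121; x=9: -145.
Profit is maximized at x = 8. AVC there is 158/8 = £19.75 ≤ P, so producing beats shutting down (which would give -£179).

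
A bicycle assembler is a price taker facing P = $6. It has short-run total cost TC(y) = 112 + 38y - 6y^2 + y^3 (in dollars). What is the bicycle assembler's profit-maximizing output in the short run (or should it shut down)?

From TC, MC = TC'(y) = 38 - 12y + 3y^2 and AVC = VC/y = 38 - 6y + y^2.
AVC is minimized where dAVC/dy = -6 + 2y = 0, at y = 3; min AVC = 38 - 6·3 + 3^2 = $29.
P = $6 lies below min AVC = $29; no output level covers variable cost.
Shutting down limits the loss to fixed cost, $112.

Shut down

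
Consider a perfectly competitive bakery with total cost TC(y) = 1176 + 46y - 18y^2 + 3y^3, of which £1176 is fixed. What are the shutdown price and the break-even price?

Shutdown price = £19; break-even price = £235

Shutdown price = min AVC. AVC = 46 - 18y + 3y^2, with vertex at y = 3 and minimum £19.
ATC = 1176/y + 46 - 18y + 3y^2. Setting dATC/dy = −1176/y^2 − 18 + 6y = 0 gives y = 7 (since 6·7^3 − 18·7^2 = 1176).
min ATC = 1176/7 + 46 − 18·7 + 3·7^2 = £235. That is the break-even price.
For £19 ≤ P < £235 the firm produces at a loss; below £19 it shuts down.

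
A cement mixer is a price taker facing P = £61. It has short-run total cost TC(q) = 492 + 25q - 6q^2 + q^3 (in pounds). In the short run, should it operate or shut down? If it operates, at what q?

Produce at q = 6

Variable cost is VC = 25q - 6q^2 + q^3, so AVC = VC/q = 25 - 6q + q^2 and MC = dTC/dq = 25 - 12q + 3q^2.
The AVC parabola has its vertex at q = 6/2 = 3, where AVC = 25 - 6·3 + 3^2 = £16.
P = £61 exceeds min AVC = £16, so the firm stays open.
Set P = MC: 61 = 25 - 12q + 3q^2 → -36 - 12q + 3q^2 = 0. The roots are q = -2 and q = 6; the profit-maximizing output is on the rising part of MC, so q* = 6.
Check: AVC at q = 6 is £25 ≤ P, so revenue covers variable cost.
Profit = P·q − TC = 61·6 − 642 = -£276, a loss, but smaller than the £492 fixed cost the firm would lose by shutting down.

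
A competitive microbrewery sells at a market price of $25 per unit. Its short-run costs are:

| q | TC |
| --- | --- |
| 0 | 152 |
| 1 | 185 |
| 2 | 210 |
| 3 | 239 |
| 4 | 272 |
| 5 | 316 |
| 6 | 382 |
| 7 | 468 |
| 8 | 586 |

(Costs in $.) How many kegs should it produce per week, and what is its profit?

Compute π = P·q − TC at each output: q=0: -152; q=1: -160; q=2: -160; q=3: -164; q=4: -172; q=5: -191; q=6: -232; q=7: -293; q=8: -386.
Profit is highest at q = 0. Equivalently, the lowest AVC in the table is 58/2 ≈ $29 at q = 2, and P = $25 falls below it — price never covers variable cost, so the firm shuts down and loses only its fixed cost.

q = 0 (shut down); profit = -$152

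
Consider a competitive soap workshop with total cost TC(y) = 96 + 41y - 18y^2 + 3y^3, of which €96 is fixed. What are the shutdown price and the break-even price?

Shutdown price = €14; break-even price = €41

Shutdown price = min AVC. AVC = 41 - 18y + 3y^2, with vertex at y = 3 and minimum €14.
ATC = 96/y + 41 - 18y + 3y^2. Setting dATC/dy = −96/y^2 − 18 + 6y = 0 gives y = 4 (since 6·4^3 − 18·4^2 = 96).
min ATC = 96/4 + 41 − 18·4 + 3·4^2 = €41. That is the break-even price.
For €14 ≤ P < €41 the firm produces at a loss; below €14 it shuts down.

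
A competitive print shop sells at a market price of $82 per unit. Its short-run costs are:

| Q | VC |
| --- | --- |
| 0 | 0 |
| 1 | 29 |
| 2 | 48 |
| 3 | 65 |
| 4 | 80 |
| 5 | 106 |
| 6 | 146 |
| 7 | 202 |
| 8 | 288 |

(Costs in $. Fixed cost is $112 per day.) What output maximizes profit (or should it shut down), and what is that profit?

Profit at each row (π = 82Q − TC): Q=0: -112; Q=1: -59; Q=2: 4; Q=3: 69; Q=4: 136; Q=5: 192; Q=6: 234; Q=7: 260; Q=8: 256.
Profit is maximized at Q = 7. AVC there is 202/7 = $28.86 ≤ P, so producing beats shutting down (which would give -$112).

Q = 7; profit = $260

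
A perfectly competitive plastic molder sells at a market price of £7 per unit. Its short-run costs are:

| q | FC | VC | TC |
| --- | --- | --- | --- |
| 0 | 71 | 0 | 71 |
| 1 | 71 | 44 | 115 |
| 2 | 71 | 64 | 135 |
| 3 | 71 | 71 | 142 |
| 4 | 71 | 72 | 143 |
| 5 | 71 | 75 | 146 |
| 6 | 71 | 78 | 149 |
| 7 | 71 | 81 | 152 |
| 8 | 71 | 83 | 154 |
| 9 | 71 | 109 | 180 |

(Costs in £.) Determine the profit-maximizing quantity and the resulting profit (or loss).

Profit at each row (π = 7q − TC): q=0: -71; q=1: -108; q=2: -121; q=3: -121; q=4: -115; q=5: -111; q=6: -107; q=7: -103; q=8: -98; q=9: -117.
Profit is highest at q = 0. Equivalently, the lowest AVC in the table is 83/8 ≈ £10.38 at q = 8, and P = £7 falls below it — price never covers variable cost, so the firm shuts down and loses only its fixed cost.

q = 0 (shut down); profit = -£71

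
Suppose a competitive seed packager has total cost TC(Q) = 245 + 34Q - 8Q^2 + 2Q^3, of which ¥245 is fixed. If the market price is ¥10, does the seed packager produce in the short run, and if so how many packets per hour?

Shut down

Strip out fixed cost: VC = 34Q - 8Q^2 + 2Q^3. Then AVC = 34 - 8Q + 2Q^2 and MC = 34 - 16Q + 6Q^2.
The AVC parabola has its vertex at Q = 8/4 = 2, where AVC = 34 - 8·2 + 2·2^2 = ¥26.
With P < min AVC (¥10 < ¥26), every unit sold adds to the loss.
The firm minimizes its loss by shutting down and losing only its fixed cost of ¥245.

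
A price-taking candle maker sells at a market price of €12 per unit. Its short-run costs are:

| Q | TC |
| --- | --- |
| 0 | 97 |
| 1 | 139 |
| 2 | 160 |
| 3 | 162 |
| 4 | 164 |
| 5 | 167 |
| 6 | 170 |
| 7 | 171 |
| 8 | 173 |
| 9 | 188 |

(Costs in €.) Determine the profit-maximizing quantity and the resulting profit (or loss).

Q = 8; profit = -€77

Tabulate TR − TC: Q=0: -97; Q=1: -127; Q=2: -136; Q=3: -126; Q=4: -116; Q=5: -107; Q=6: -98; Q=7: -87; Q=8: -77; Q=9: -80.
Profit is maximized at Q = 8. AVC there is 76/8 = €9.50 ≤ P, so producing beats shutting down (which would give -€97).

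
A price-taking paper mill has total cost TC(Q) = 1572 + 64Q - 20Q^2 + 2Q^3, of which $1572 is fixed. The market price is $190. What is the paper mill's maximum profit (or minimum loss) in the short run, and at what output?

Profit = -$276 at Q = 9

AVC = 64 - 20Q + 2Q^2; min AVC = $14 at Q = 5. Since P = $190 ≥ min AVC, the firm produces.
With MC = 64 - 40Q + 6Q^2, P = MC on the upward-sloping part at Q* = 9.
TR = 190·9 = 1710. TC = 1572 + 414 = 1986. Profit = 1710 − 1986 = -$276.
By producing, the firm covers all variable cost plus $1296 of fixed cost; shutting down would lose the full $1572.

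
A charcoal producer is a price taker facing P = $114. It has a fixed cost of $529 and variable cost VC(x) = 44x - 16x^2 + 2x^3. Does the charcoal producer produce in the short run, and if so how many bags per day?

Produce at x = 7

From TC, MC = TC'(x) = 44 - 32x + 6x^2 and AVC = VC/x = 44 - 16x + 2x^2.
AVC hits its minimum where MC = AVC, at x = 4, giving min AVC = 44 - 16·4 + 2·4^2 = $12.
Because $114 ≥ $12, revenue can cover variable cost; the firm operates.
Set P = MC: 114 = 44 - 32x + 6x^2 → -70 - 32x + 6x^2 = 0. The roots are x = -5/3 and x = 7; the profit-maximizing output is on the rising part of MC, so x* = 7.
Check: AVC at x = 7 is $30 ≤ P, so revenue covers variable cost.
Profit = P·x − TC = 114·7 − 739 = $59.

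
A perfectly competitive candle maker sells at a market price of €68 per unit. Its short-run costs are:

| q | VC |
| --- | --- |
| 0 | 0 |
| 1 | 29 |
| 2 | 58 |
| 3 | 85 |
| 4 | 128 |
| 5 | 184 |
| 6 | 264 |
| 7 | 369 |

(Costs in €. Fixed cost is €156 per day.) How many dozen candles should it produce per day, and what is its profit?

q = 5; profit = €0

Compute π = P·q − TC at each output: q=0: -156; q=1: -117; q=2: -78; q=3: -37; q=4: -12; q=5: 0; q=6: -12; q=7: -49.
Profit is maximized at q = 5. AVC there is 184/5 = €36.80 ≤ P, so producing beats shutting down (which would give -€156).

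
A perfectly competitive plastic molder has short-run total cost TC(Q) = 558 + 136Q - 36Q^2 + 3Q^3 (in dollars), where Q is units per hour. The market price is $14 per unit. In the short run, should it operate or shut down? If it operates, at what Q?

Strip out fixed cost: VC = 136Q - 36Q^2 + 3Q^3. Then AVC = 136 - 36Q + 3Q^2 and MC = 136 - 72Q + 9Q^2.
AVC hits its minimum where MC = AVC, at Q = 6, giving min AVC = 136 - 36·6 + 3·6^2 = $28.
P = $14 lies below min AVC = $28; no output level covers variable cost.
Best response: produce nothing and absorb the $558 fixed cost.

Shut down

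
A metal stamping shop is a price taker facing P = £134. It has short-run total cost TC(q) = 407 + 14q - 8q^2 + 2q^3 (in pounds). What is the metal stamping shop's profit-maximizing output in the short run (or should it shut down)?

Produce at q = 6

From TC, MC = TC'(q) = 14 - 16q + 6q^2 and AVC = VC/q = 14 - 8q + 2q^2.
AVC is minimized where dAVC/dq = -8 + 4q = 0, at q = 2; min AVC = 14 - 8·2 + 2·2^2 = £6.
Since P = £134 ≥ min AVC = £6, price covers variable cost and the firm should produce.
Set P = MC: 134 = 14 - 16q + 6q^2 → -120 - 16q + 6q^2 = 0. The roots are q = -10/3 and q = 6; the profit-maximizing output is on the rising part of MC, so q* = 6.
Check: AVC at q = 6 is £38 ≤ P, so revenue covers variable cost.
Profit = P·q − TC = 134·6 − 635 = £169.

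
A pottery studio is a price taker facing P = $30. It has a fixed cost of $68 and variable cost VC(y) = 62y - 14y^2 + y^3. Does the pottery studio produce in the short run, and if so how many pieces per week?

Produce at y = 8

Variable cost is VC = 62y - 14y^2 + y^3, so AVC = VC/y = 62 - 14y + y^2 and MC = dTC/dy = 62 - 28y + 3y^2.
AVC hits its minimum where MC = AVC, at y = 7, giving min AVC = 62 - 14·7 + 7^2 = $13.
Because $30 ≥ $13, revenue can cover variable cost; the firm operates.
P = MC gives 32 - 28y + 3y^2 = 0, with roots 4/3 and 8. Take the larger (rising MC): y* = 8.
Check: AVC at y = 8 is $14 ≤ P, so revenue covers variable cost.
Profit = P·y − TC = 30·8 − 180 = $60.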